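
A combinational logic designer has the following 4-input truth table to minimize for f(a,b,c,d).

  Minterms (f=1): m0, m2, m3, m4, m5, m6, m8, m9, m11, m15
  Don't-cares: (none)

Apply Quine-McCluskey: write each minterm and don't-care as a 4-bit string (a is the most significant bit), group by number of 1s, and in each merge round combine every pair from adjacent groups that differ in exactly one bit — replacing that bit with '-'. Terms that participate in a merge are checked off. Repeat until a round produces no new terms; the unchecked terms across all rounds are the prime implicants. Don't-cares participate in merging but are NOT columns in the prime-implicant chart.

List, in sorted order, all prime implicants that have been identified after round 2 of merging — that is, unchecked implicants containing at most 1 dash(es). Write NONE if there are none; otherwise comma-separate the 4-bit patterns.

[col 0] 0000*, 0010*, 0011*, 0100*, 0101*, 0110*, 1000*, 1001*, 1011*, 1111*
[col 1] -000, -011, 0-00*, 0-10*, 00-0*, 001-, 01-0*, 010-, 1-11, 10-1, 100-
[col 2] 0--0
Prime implicants: -000, -011, 0--0, 001-, 010-, 1-11, 10-1, 100-

-000, -011, 001-, 010-, 1-11, 10-1, 100-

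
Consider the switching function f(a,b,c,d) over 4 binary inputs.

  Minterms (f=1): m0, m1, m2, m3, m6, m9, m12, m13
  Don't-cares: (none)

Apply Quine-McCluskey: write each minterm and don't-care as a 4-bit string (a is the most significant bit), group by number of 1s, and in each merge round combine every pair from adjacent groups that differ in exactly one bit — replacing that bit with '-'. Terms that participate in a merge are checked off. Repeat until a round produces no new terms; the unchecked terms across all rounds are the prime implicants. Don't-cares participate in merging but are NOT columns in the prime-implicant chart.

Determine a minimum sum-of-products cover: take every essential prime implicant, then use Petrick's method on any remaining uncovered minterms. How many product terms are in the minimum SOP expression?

Round 0: 0000✓ 0001✓ 0010✓ 0011✓ 0110✓ 1001✓ 1100✓ 1101✓
Round 1: -001 0-10 00-0✓ 00-1✓ 000-✓ 001-✓ 1-01 110-
Round 2: 00--
PIs = {-001, 0-10, 00--, 1-01, 110-}
Coverage chart:
  m0: 00-- ←essential
  m1: -001,00--
  m2: 0-10,00--
  m3: 00-- ←essential
  m6: 0-10 ←essential
  m9: -001,1-01
  m12: 110- ←essential
  m13: 1-01,110-
Essential: 0-10, 00--, 110-
Petrick residual → -001
Min cover (4 terms): b'c'd + a'cd' + a'b' + abc'

4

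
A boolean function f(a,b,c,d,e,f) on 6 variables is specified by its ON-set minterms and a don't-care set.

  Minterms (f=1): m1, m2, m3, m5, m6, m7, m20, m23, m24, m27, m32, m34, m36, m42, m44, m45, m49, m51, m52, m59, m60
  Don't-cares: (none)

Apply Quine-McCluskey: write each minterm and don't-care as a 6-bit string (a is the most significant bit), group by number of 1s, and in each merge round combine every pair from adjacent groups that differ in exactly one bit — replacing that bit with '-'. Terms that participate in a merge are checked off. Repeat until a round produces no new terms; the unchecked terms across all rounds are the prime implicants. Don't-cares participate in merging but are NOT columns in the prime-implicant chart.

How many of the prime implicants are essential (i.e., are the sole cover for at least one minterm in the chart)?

10

[col 0] 000001*, 000010*, 000011*, 000101*, 000110*, 000111*, 010100*, 010111*, 011000, 011011*, 100000*, 100010*, 100100*, 101010*, 101100*, 101101*, 110001*, 110011*, 110100*, 111011*, 111100*
[col 1] -00010, -10100, -11011, 0-0111, 000-01*, 000-10*, 000-11*, 0000-1*, 00001-*, 0001-1*, 00011-*, 1-0100*, 1-1100*, 10-010, 10-100*, 100-00, 1000-0, 10110-, 11-011, 11-100*, 1100-1
[col 2] 000--1, 000-1-, 1--100
Prime implicants: -00010, -10100, -11011, 0-0111, 000--1, 000-1-, 011000, 1--100, 10-010, 100-00, 1000-0, 10110-, 11-011, 1100-1
PI chart (minterm → PIs covering it):
  1 | 000--1  (sole → essential)
  2 | -00010,000-1-
  3 | 000--1,000-1-
  5 | 000--1  (sole → essential)
  6 | 000-1-  (sole → essential)
  7 | 0-0111,000--1,000-1-
  20 | -10100  (sole → essential)
  23 | 0-0111  (sole → essential)
  24 | 011000  (sole → essential)
  27 | -11011  (sole → essential)
  32 | 100-00,1000-0
  34 | -00010,10-010,1000-0
  36 | 1--100,100-00
  42 | 10-010  (sole → essential)
  44 | 1--100,10110-
  45 | 10110-  (sole → essential)
  49 | 1100-1  (sole → essential)
  51 | 11-011,1100-1
  52 | -10100,1--100
  59 | -11011,11-011
  60 | 1--100  (sole → essential)
Essential prime implicants: -10100, -11011, 0-0111, 000--1, 000-1-, 011000, 1--100, 10-010, 10110-, 1100-1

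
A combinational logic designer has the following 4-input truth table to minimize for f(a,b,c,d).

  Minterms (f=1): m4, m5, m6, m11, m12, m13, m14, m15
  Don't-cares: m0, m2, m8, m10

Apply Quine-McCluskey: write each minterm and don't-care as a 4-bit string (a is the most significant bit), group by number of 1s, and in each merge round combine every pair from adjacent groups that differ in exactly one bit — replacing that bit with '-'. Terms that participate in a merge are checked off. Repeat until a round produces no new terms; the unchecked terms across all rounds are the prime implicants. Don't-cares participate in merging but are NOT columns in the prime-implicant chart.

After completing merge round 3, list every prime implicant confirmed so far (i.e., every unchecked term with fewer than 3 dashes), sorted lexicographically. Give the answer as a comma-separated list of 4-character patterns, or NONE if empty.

size-2^0 implicants → 0000(✓)  0010(✓)  0100(✓)  0101(✓)  0110(✓)  1000(✓)  1010(✓)  1011(✓)  1100(✓)  1101(✓)  1110(✓)  1111(✓)
size-2^1 implicants → -000(✓)  -010(✓)  -100(✓)  -101(✓)  -110(✓)  0-00(✓)  0-10(✓)  00-0(✓)  01-0(✓)  010-(✓)  1-00(✓)  1-10(✓)  1-11(✓)  10-0(✓)  101-(✓)  11-0(✓)  11-1(✓)  110-(✓)  111-(✓)
size-2^2 implicants → --00(✓)  --10(✓)  -0-0(✓)  -1-0(✓)  -10-  0--0(✓)  1--0(✓)  1-1-  11--
size-2^3 implicants → ---0
Unchecked terms (primes): ---0, -10-, 1-1-, 11--

-10-, 1-1-, 11--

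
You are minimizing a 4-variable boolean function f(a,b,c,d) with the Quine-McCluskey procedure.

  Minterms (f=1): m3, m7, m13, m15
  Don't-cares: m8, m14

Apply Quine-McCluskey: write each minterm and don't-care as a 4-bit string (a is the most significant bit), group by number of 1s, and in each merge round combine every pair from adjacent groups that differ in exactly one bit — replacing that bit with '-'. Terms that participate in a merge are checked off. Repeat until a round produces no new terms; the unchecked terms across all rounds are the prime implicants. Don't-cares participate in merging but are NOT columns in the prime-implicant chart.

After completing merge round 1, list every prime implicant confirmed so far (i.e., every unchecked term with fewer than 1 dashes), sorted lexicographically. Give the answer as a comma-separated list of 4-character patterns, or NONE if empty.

size-2^0 implicants → 0011(✓)  0111(✓)  1000  1101(✓)  1110(✓)  1111(✓)
size-2^1 implicants → -111  0-11  11-1  111-
Unchecked terms (primes): -111, 0-11, 1000, 11-1, 111-

1000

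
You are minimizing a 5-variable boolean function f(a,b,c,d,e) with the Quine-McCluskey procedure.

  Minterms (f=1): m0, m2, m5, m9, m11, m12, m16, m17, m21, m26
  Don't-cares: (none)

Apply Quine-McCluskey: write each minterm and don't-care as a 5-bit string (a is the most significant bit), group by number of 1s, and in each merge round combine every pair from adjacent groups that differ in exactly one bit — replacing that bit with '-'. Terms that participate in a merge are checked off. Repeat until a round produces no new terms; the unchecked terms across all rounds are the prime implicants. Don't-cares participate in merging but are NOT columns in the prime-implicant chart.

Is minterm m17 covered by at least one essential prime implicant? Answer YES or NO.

NO

size-2^0 implicants → 00000(✓)  00010(✓)  00101(✓)  01001(✓)  01011(✓)  01100  10000(✓)  10001(✓)  10101(✓)  11010
size-2^1 implicants → -0000  -0101  000-0  010-1  10-01  1000-
Unchecked terms (primes): -0000, -0101, 000-0, 010-1, 01100, 10-01, 1000-, 11010
Minterm coverage:
  m0 ⊆ -0000,000-0
  m2 ⊆ 000-0 [E]
  m5 ⊆ -0101 [E]
  m9 ⊆ 010-1 [E]
  m11 ⊆ 010-1 [E]
  m12 ⊆ 01100 [E]
  m16 ⊆ -0000,1000-
  m17 ⊆ 10-01,1000-
  m21 ⊆ -0101,10-01
  m26 ⊆ 11010 [E]
E = {-0101, 000-0, 010-1, 01100, 11010}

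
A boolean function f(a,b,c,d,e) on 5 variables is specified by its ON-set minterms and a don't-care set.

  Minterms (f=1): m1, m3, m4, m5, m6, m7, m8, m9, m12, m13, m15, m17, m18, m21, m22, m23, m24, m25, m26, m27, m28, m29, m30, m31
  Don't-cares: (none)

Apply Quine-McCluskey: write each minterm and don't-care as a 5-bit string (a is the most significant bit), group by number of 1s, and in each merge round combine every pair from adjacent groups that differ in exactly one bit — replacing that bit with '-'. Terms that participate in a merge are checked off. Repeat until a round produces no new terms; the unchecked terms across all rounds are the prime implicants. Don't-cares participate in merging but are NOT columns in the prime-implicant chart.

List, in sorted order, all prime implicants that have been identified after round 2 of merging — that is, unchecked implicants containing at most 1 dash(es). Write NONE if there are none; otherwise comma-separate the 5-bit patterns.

Round 0: 00001✓ 00011✓ 00100✓ 00101✓ 00110✓ 00111✓ 01000✓ 01001✓ 01100✓ 01101✓ 01111✓ 10001✓ 10010✓ 10101✓ 10110✓ 10111✓ 11000✓ 11001✓ 11010✓ 11011✓ 11100✓ 11101✓ 11110✓ 11111✓
Round 1: -0001✓ -0101✓ -0110✓ -0111✓ -1000✓ -1001✓ -1100✓ -1101✓ -1111✓ 0-001✓ 0-100✓ 0-101✓ 0-111✓ 00-01✓ 00-11✓ 000-1✓ 001-0✓ 001-1✓ 0010-✓ 0011-✓ 01-00✓ 01-01✓ 0100-✓ 011-1✓ 0110-✓ 1-001✓ 1-010✓ 1-101✓ 1-110✓ 1-111✓ 10-01✓ 10-10✓ 101-1✓ 1011-✓ 11-00✓ 11-01✓ 11-10✓ 11-11✓ 110-0✓ 110-1✓ 1100-✓ 1101-✓ 111-0✓ 111-1✓ 1110-✓ 1111-✓
Round 2: --001✓ --101✓ --111✓ -0-01✓ -01-1✓ -011- -1-00✓ -1-01✓ -100-✓ -11-1✓ -110-✓ 0--01✓ 0-1-1✓ 0-10- 00--1 001-- 01-0-✓ 1--01✓ 1--10 1-1-1✓ 1-11- 11--0✓ 11--1✓ 11-0-✓ 11-1-✓ 110--✓ 111--✓
Round 3: ---01 --1-1 -1-0- 11---
PIs = {---01, --1-1, -011-, -1-0-, 0-10-, 00--1, 001--, 1--10, 1-11-, 11---}

NONE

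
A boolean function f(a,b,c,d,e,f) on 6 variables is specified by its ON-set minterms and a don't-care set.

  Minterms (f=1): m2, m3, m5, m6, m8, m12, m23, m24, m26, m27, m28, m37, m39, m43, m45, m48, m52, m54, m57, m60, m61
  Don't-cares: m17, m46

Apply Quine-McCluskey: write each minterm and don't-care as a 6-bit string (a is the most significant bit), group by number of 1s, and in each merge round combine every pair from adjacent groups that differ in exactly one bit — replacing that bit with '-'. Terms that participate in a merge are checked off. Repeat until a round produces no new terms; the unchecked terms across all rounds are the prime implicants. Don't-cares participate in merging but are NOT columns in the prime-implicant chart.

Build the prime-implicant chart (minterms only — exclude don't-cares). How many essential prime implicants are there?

Round 0: 000010✓ 000011✓ 000101✓ 000110✓ 001000✓ 001100✓ 010001 010111 011000✓ 011010✓ 011011✓ 011100✓ 100101✓ 100111✓ 101011 101101✓ 101110 110000✓ 110100✓ 110110✓ 111001✓ 111100✓ 111101✓
Round 1: -00101 -11100 0-1000✓ 0-1100✓ 000-10 00001- 001-00✓ 011-00✓ 0110-0 01101- 1-1101 10-101 1001-1 11-100 110-00 1101-0 111-01 11110-
Round 2: 0-1-00
PIs = {-00101, -11100, 0-1-00, 000-10, 00001-, 010001, 010111, 0110-0, 01101-, 1-1101, 10-101, 1001-1, 101011, 101110, 11-100, 110-00, 1101-0, 111-01, 11110-}
Coverage chart:
  m2: 000-10,00001-
  m3: 00001- ←essential
  m5: -00101 ←essential
  m6: 000-10 ←essential
  m8: 0-1-00 ←essential
  m12: 0-1-00 ←essential
  m23: 010111 ←essential
  m24: 0-1-00,0110-0
  m26: 0110-0,01101-
  m27: 01101- ←essential
  m28: -11100,0-1-00
  m37: -00101,10-101,1001-1
  m39: 1001-1 ←essential
  m43: 101011 ←essential
  m45: 1-1101,10-101
  m48: 110-00 ←essential
  m52: 11-100,110-00,1101-0
  m54: 1101-0 ←essential
  m57: 111-01 ←essential
  m60: -11100,11-100,11110-
  m61: 1-1101,111-01,11110-
Essential: -00101, 0-1-00, 000-10, 00001-, 010111, 01101-, 1001-1, 101011, 110-00, 1101-0, 111-01

11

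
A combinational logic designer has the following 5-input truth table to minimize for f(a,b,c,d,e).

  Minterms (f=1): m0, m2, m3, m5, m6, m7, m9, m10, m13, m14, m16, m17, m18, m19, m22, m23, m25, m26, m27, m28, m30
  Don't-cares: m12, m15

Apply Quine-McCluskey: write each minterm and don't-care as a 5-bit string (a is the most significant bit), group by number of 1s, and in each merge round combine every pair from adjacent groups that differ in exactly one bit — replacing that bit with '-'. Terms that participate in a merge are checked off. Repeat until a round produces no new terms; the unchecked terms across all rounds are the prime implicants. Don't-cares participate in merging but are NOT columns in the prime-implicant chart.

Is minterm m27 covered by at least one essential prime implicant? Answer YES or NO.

Round 0: 00000✓ 00010✓ 00011✓ 00101✓ 00110✓ 00111✓ 01001✓ 01010✓ 01100✓ 01101✓ 01110✓ 01111✓ 10000✓ 10001✓ 10010✓ 10011✓ 10110✓ 10111✓ 11001✓ 11010✓ 11011✓ 11100✓ 11110✓
Round 1: -0000✓ -0010✓ -0011✓ -0110✓ -0111✓ -1001 -1010✓ -1100✓ -1110✓ 0-010✓ 0-101✓ 0-110✓ 0-111✓ 00-10✓ 00-11✓ 000-0✓ 0001-✓ 001-1✓ 0011-✓ 01-01 01-10✓ 011-0✓ 011-1✓ 0110-✓ 0111-✓ 1-001✓ 1-010✓ 1-011✓ 1-110✓ 10-10✓ 10-11✓ 100-0✓ 100-1✓ 1000-✓ 1001-✓ 1011-✓ 11-10✓ 110-1✓ 1101-✓ 111-0✓
Round 2: --010✓ --110✓ -0-10✓ -0-11✓ -00-0 -001-✓ -011-✓ -1-10✓ -11-0 0--10✓ 0-1-1 0-11- 00-1-✓ 011-- 1--10✓ 1-0-1 1-01- 10-1-✓ 100--
Round 3: ---10 -0-1-
PIs = {---10, -0-1-, -00-0, -1001, -11-0, 0-1-1, 0-11-, 01-01, 011--, 1-0-1, 1-01-, 100--}
Coverage chart:
  m0: -00-0 ←essential
  m2: ---10,-0-1-,-00-0
  m3: -0-1- ←essential
  m5: 0-1-1 ←essential
  m6: ---10,-0-1-,0-11-
  m7: -0-1-,0-1-1,0-11-
  m9: -1001,01-01
  m10: ---10 ←essential
  m13: 0-1-1,01-01,011--
  m14: ---10,-11-0,0-11-,011--
  m16: -00-0,100--
  m17: 1-0-1,100--
  m18: ---10,-0-1-,-00-0,1-01-,100--
  m19: -0-1-,1-0-1,1-01-,100--
  m22: ---10,-0-1-
  m23: -0-1- ←essential
  m25: -1001,1-0-1
  m26: ---10,1-01-
  m27: 1-0-1,1-01-
  m28: -11-0 ←essential
  m30: ---10,-11-0
Essential: ---10, -0-1-, -00-0, -11-0, 0-1-1

NO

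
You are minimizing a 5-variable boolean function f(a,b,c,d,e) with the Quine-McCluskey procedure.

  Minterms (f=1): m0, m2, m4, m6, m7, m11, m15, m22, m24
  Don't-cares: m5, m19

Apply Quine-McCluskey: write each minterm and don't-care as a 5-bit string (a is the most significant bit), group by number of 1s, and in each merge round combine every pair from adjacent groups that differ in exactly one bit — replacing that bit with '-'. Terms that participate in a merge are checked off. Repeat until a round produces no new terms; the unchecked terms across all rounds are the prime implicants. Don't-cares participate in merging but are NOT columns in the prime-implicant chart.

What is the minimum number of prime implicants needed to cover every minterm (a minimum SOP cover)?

5

Round 0: 00000✓ 00010✓ 00100✓ 00101✓ 00110✓ 00111✓ 01011✓ 01111✓ 10011 10110✓ 11000
Round 1: -0110 0-111 00-00✓ 00-10✓ 000-0✓ 001-0✓ 001-1✓ 0010-✓ 0011-✓ 01-11
Round 2: 00--0 001--
PIs = {-0110, 0-111, 00--0, 001--, 01-11, 10011, 11000}
Coverage chart:
  m0: 00--0 ←essential
  m2: 00--0 ←essential
  m4: 00--0,001--
  m6: -0110,00--0,001--
  m7: 0-111,001--
  m11: 01-11 ←essential
  m15: 0-111,01-11
  m22: -0110 ←essential
  m24: 11000 ←essential
Essential: -0110, 00--0, 01-11, 11000
Petrick residual → 0-111
Min cover (5 terms): b'cde' + a'cde + a'b'e' + a'bde + abc'd'e'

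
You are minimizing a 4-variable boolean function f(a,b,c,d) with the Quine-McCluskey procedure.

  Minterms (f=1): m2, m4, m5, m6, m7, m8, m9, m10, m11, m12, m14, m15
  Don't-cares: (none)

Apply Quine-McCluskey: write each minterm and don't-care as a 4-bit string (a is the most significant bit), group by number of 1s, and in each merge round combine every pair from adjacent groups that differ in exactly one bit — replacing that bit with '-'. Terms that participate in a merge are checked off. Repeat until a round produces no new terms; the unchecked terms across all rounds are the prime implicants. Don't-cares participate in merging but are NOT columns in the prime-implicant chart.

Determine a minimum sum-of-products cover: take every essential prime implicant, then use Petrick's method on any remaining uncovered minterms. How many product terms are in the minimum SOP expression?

5

Round 0: 0010✓ 0100✓ 0101✓ 0110✓ 0111✓ 1000✓ 1001✓ 1010✓ 1011✓ 1100✓ 1110✓ 1111✓
Round 1: -010✓ -100✓ -110✓ -111✓ 0-10✓ 01-0✓ 01-1✓ 010-✓ 011-✓ 1-00✓ 1-10✓ 1-11✓ 10-0✓ 10-1✓ 100-✓ 101-✓ 11-0✓ 111-✓
Round 2: --10 -1-0 -11- 01-- 1--0 1-1- 10--
PIs = {--10, -1-0, -11-, 01--, 1--0, 1-1-, 10--}
Coverage chart:
  m2: --10 ←essential
  m4: -1-0,01--
  m5: 01-- ←essential
  m6: --10,-1-0,-11-,01--
  m7: -11-,01--
  m8: 1--0,10--
  m9: 10-- ←essential
  m10: --10,1--0,1-1-,10--
  m11: 1-1-,10--
  m12: -1-0,1--0
  m14: --10,-1-0,-11-,1--0,1-1-
  m15: -11-,1-1-
Essential: --10, 01--, 10--
Petrick residual → -1-0, -11-
Min cover (5 terms): cd' + bd' + bc + a'b + ab'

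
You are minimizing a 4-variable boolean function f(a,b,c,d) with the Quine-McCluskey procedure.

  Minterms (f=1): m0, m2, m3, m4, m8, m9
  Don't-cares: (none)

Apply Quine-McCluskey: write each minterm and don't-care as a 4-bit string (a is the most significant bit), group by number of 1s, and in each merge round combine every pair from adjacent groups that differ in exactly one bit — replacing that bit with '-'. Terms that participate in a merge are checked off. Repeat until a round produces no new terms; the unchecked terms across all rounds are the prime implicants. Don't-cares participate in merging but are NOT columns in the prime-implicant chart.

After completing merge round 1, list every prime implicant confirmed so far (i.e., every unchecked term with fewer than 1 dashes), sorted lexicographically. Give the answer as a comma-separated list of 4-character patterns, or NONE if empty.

NONE

size-2^0 implicants → 0000(✓)  0010(✓)  0011(✓)  0100(✓)  1000(✓)  1001(✓)
size-2^1 implicants → -000  0-00  00-0  001-  100-
Unchecked terms (primes): -000, 0-00, 00-0, 001-, 100-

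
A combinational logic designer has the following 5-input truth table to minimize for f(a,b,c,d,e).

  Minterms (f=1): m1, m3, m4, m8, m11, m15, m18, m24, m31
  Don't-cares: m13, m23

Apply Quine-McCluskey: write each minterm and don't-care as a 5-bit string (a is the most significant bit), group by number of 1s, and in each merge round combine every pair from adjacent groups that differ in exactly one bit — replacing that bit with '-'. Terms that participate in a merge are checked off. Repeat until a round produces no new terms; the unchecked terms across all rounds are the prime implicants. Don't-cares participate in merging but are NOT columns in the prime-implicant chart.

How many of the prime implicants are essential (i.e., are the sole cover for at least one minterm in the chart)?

Round 0: 00001✓ 00011✓ 00100 01000✓ 01011✓ 01101✓ 01111✓ 10010 10111✓ 11000✓ 11111✓
Round 1: -1000 -1111 0-011 000-1 01-11 011-1 1-111
PIs = {-1000, -1111, 0-011, 000-1, 00100, 01-11, 011-1, 1-111, 10010}
Coverage chart:
  m1: 000-1 ←essential
  m3: 0-011,000-1
  m4: 00100 ←essential
  m8: -1000 ←essential
  m11: 0-011,01-11
  m15: -1111,01-11,011-1
  m18: 10010 ←essential
  m24: -1000 ←essential
  m31: -1111,1-111
Essential: -1000, 000-1, 00100, 10010

4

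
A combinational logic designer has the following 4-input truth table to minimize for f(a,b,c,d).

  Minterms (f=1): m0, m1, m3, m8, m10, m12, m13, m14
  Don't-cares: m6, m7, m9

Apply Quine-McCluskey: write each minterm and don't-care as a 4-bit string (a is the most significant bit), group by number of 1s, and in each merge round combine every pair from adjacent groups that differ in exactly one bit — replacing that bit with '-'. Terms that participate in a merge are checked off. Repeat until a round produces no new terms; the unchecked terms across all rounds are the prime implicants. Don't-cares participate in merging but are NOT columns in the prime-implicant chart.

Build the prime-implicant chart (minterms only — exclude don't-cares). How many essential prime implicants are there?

3

size-2^0 implicants → 0000(✓)  0001(✓)  0011(✓)  0110(✓)  0111(✓)  1000(✓)  1001(✓)  1010(✓)  1100(✓)  1101(✓)  1110(✓)
size-2^1 implicants → -000(✓)  -001(✓)  -110  0-11  00-1  000-(✓)  011-  1-00(✓)  1-01(✓)  1-10(✓)  10-0(✓)  100-(✓)  11-0(✓)  110-(✓)
size-2^2 implicants → -00-  1--0  1-0-
Unchecked terms (primes): -00-, -110, 0-11, 00-1, 011-, 1--0, 1-0-
Minterm coverage:
  m0 ⊆ -00- [E]
  m1 ⊆ -00-,00-1
  m3 ⊆ 0-11,00-1
  m8 ⊆ -00-,1--0,1-0-
  m10 ⊆ 1--0 [E]
  m12 ⊆ 1--0,1-0-
  m13 ⊆ 1-0- [E]
  m14 ⊆ -110,1--0
E = {-00-, 1--0, 1-0-}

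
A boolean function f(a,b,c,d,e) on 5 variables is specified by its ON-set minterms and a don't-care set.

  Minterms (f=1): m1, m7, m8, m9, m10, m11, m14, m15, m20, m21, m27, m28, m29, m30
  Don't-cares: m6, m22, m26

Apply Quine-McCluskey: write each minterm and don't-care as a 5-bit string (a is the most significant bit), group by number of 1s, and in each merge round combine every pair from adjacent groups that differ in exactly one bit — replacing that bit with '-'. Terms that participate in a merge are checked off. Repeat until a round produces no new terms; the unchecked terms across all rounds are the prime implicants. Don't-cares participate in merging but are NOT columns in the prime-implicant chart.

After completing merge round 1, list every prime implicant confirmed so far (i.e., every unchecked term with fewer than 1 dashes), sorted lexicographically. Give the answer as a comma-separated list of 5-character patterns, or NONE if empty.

NONE

[col 0] 00001*, 00110*, 00111*, 01000*, 01001*, 01010*, 01011*, 01110*, 01111*, 10100*, 10101*, 10110*, 11010*, 11011*, 11100*, 11101*, 11110*
[col 1] -0110*, -1010*, -1011*, -1110*, 0-001, 0-110*, 0-111*, 0011-*, 01-10*, 01-11*, 010-0*, 010-1*, 0100-*, 0101-*, 0111-*, 1-100*, 1-101*, 1-110*, 101-0*, 1010-*, 11-10*, 1101-*, 111-0*, 1110-*
[col 2] --110, -1-10, -101-, 0-11-, 01-1-, 010--, 1-1-0, 1-10-
Prime implicants: --110, -1-10, -101-, 0-001, 0-11-, 01-1-, 010--, 1-1-0, 1-10-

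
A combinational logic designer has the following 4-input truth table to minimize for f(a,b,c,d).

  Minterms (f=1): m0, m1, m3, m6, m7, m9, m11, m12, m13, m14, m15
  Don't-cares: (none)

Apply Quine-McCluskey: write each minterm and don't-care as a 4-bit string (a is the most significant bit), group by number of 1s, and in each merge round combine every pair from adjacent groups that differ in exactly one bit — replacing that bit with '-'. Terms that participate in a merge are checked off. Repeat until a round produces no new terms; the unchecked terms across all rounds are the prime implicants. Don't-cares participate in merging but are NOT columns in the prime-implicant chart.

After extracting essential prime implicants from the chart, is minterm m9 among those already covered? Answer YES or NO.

NO

size-2^0 implicants → 0000(✓)  0001(✓)  0011(✓)  0110(✓)  0111(✓)  1001(✓)  1011(✓)  1100(✓)  1101(✓)  1110(✓)  1111(✓)
size-2^1 implicants → -001(✓)  -011(✓)  -110(✓)  -111(✓)  0-11(✓)  00-1(✓)  000-  011-(✓)  1-01(✓)  1-11(✓)  10-1(✓)  11-0(✓)  11-1(✓)  110-(✓)  111-(✓)
size-2^2 implicants → --11  -0-1  -11-  1--1  11--
Unchecked terms (primes): --11, -0-1, -11-, 000-, 1--1, 11--
Minterm coverage:
  m0 ⊆ 000- [E]
  m1 ⊆ -0-1,000-
  m3 ⊆ --11,-0-1
  m6 ⊆ -11- [E]
  m7 ⊆ --11,-11-
  m9 ⊆ -0-1,1--1
  m11 ⊆ --11,-0-1,1--1
  m12 ⊆ 11-- [E]
  m13 ⊆ 1--1,11--
  m14 ⊆ -11-,11--
  m15 ⊆ --11,-11-,1--1,11--
E = {-11-, 000-, 11--}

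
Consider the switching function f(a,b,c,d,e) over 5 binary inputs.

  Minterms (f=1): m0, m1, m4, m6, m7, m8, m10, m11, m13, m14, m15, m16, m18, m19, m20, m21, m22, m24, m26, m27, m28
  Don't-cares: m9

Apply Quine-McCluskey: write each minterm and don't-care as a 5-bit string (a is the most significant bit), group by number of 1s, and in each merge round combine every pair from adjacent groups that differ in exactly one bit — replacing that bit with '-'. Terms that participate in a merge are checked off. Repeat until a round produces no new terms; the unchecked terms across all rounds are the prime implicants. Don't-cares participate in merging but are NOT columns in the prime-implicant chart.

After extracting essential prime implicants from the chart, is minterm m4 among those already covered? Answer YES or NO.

NO

size-2^0 implicants → 00000(✓)  00001(✓)  00100(✓)  00110(✓)  00111(✓)  01000(✓)  01001(✓)  01010(✓)  01011(✓)  01101(✓)  01110(✓)  01111(✓)  10000(✓)  10010(✓)  10011(✓)  10100(✓)  10101(✓)  10110(✓)  11000(✓)  11010(✓)  11011(✓)  11100(✓)
size-2^1 implicants → -0000(✓)  -0100(✓)  -0110(✓)  -1000(✓)  -1010(✓)  -1011(✓)  0-000(✓)  0-001(✓)  0-110(✓)  0-111(✓)  00-00(✓)  0000-(✓)  001-0(✓)  0011-(✓)  01-01(✓)  01-10(✓)  01-11(✓)  010-0(✓)  010-1(✓)  0100-(✓)  0101-(✓)  011-1(✓)  0111-(✓)  1-000(✓)  1-010(✓)  1-011(✓)  1-100(✓)  10-00(✓)  10-10(✓)  100-0(✓)  1001-(✓)  101-0(✓)  1010-  11-00(✓)  110-0(✓)  1101-(✓)
size-2^2 implicants → --000  -0-00  -01-0  -10-0  -101-  0-00-  0-11-  01--1  01-1-  010--  1--00  1-0-0  1-01-  10--0
Unchecked terms (primes): --000, -0-00, -01-0, -10-0, -101-, 0-00-, 0-11-, 01--1, 01-1-, 010--, 1--00, 1-0-0, 1-01-, 10--0, 1010-
Minterm coverage:
  m0 ⊆ --000,-0-00,0-00-
  m1 ⊆ 0-00- [E]
  m4 ⊆ -0-00,-01-0
  m6 ⊆ -01-0,0-11-
  m7 ⊆ 0-11- [E]
  m8 ⊆ --000,-10-0,0-00-,010--
  m10 ⊆ -10-0,-101-,01-1-,010--
  m11 ⊆ -101-,01--1,01-1-,010--
  m13 ⊆ 01--1 [E]
  m14 ⊆ 0-11-,01-1-
  m15 ⊆ 0-11-,01--1,01-1-
  m16 ⊆ --000,-0-00,1--00,1-0-0,10--0
  m18 ⊆ 1-0-0,1-01-,10--0
  m19 ⊆ 1-01- [E]
  m20 ⊆ -0-00,-01-0,1--00,10--0,1010-
  m21 ⊆ 1010- [E]
  m22 ⊆ -01-0,10--0
  m24 ⊆ --000,-10-0,1--00,1-0-0
  m26 ⊆ -10-0,-101-,1-0-0,1-01-
  m27 ⊆ -101-,1-01-
  m28 ⊆ 1--00 [E]
E = {0-00-, 0-11-, 01--1, 1--00, 1-01-, 1010-}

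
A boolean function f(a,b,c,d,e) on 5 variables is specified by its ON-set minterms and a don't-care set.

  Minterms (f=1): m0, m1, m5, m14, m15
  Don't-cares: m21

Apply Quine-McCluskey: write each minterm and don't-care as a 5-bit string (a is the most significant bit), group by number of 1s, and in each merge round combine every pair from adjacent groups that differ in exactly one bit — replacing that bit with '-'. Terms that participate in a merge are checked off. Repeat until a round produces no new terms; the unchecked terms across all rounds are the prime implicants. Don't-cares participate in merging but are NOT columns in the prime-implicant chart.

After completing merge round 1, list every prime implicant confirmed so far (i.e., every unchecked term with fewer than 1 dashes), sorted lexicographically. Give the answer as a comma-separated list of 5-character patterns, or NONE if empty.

[col 0] 00000*, 00001*, 00101*, 01110*, 01111*, 10101*
[col 1] -0101, 00-01, 0000-, 0111-
Prime implicants: -0101, 00-01, 0000-, 0111-

NONE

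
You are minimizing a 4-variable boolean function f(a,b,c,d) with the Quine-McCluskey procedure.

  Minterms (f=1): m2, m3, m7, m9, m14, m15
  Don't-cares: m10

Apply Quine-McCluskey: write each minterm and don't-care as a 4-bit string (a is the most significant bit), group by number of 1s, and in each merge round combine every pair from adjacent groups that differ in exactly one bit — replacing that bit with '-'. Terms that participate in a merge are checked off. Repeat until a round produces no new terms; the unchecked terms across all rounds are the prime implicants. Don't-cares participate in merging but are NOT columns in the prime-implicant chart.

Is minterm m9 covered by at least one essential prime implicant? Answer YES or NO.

YES

Round 0: 0010✓ 0011✓ 0111✓ 1001 1010✓ 1110✓ 1111✓
Round 1: -010 -111 0-11 001- 1-10 111-
PIs = {-010, -111, 0-11, 001-, 1-10, 1001, 111-}
Coverage chart:
  m2: -010,001-
  m3: 0-11,001-
  m7: -111,0-11
  m9: 1001 ←essential
  m14: 1-10,111-
  m15: -111,111-
Essential: 1001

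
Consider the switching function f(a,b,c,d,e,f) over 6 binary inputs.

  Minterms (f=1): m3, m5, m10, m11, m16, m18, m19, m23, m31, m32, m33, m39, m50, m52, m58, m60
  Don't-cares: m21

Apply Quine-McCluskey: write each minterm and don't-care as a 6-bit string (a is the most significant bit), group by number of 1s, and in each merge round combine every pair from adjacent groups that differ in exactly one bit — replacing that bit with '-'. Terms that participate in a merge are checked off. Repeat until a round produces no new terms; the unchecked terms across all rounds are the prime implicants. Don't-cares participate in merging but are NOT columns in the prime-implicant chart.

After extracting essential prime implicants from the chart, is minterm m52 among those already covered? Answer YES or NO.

[col 0] 000011*, 000101*, 001010*, 001011*, 010000*, 010010*, 010011*, 010101*, 010111*, 011111*, 100000*, 100001*, 100111, 110010*, 110100*, 111010*, 111100*
[col 1] -10010, 0-0011, 0-0101, 00-011, 00101-, 01-111, 010-11, 0100-0, 01001-, 0101-1, 10000-, 11-010, 11-100
Prime implicants: -10010, 0-0011, 0-0101, 00-011, 00101-, 01-111, 010-11, 0100-0, 01001-, 0101-1, 10000-, 100111, 11-010, 11-100
PI chart (minterm → PIs covering it):
  3 | 0-0011,00-011
  5 | 0-0101  (sole → essential)
  10 | 00101-  (sole → essential)
  11 | 00-011,00101-
  16 | 0100-0  (sole → essential)
  18 | -10010,0100-0,01001-
  19 | 0-0011,010-11,01001-
  23 | 01-111,010-11,0101-1
  31 | 01-111  (sole → essential)
  32 | 10000-  (sole → essential)
  33 | 10000-  (sole → essential)
  39 | 100111  (sole → essential)
  50 | -10010,11-010
  52 | 11-100  (sole → essential)
  58 | 11-010  (sole → essential)
  60 | 11-100  (sole → essential)
Essential prime implicants: 0-0101, 00101-, 01-111, 0100-0, 10000-, 100111, 11-010, 11-100

YES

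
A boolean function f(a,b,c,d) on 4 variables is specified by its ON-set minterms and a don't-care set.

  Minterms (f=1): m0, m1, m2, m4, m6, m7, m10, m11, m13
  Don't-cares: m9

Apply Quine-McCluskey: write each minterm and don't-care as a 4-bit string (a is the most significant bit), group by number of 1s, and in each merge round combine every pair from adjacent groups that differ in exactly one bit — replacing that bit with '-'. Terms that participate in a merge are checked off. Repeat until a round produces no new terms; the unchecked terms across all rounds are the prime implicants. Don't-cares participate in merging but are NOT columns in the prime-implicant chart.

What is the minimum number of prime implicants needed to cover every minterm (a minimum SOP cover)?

5

Round 0: 0000✓ 0001✓ 0010✓ 0100✓ 0110✓ 0111✓ 1001✓ 1010✓ 1011✓ 1101✓
Round 1: -001 -010 0-00✓ 0-10✓ 00-0✓ 000- 01-0✓ 011- 1-01 10-1 101-
Round 2: 0--0
PIs = {-001, -010, 0--0, 000-, 011-, 1-01, 10-1, 101-}
Coverage chart:
  m0: 0--0,000-
  m1: -001,000-
  m2: -010,0--0
  m4: 0--0 ←essential
  m6: 0--0,011-
  m7: 011- ←essential
  m10: -010,101-
  m11: 10-1,101-
  m13: 1-01 ←essential
Essential: 0--0, 011-, 1-01
Petrick residual → -001, 101-
Min cover (5 terms): b'c'd + a'd' + a'bc + ac'd + ab'c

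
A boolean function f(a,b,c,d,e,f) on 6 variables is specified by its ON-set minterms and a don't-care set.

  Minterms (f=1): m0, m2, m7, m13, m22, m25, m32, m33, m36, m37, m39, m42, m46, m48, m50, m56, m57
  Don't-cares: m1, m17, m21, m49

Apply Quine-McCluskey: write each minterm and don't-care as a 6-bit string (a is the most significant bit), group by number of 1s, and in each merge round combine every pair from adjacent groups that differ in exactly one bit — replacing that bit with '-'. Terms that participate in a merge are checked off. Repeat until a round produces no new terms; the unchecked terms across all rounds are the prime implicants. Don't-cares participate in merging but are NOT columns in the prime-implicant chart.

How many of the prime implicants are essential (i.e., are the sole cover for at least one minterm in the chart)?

9

[col 0] 000000*, 000001*, 000010*, 000111*, 001101, 010001*, 010101*, 010110, 011001*, 100000*, 100001*, 100100*, 100101*, 100111*, 101010*, 101110*, 110000*, 110001*, 110010*, 111000*, 111001*
[col 1] -00000*, -00001*, -00111, -10001*, -11001*, 0-0001*, 0000-0, 00000-*, 01-001*, 010-01, 1-0000*, 1-0001*, 100-00*, 100-01*, 10000-*, 1001-1, 10010-*, 101-10, 11-000*, 11-001*, 1100-0, 11000-*, 11100-*
[col 2] --0001, -0000-, -1-001, 1-000-, 100-0-, 11-00-
Prime implicants: --0001, -0000-, -00111, -1-001, 0000-0, 001101, 010-01, 010110, 1-000-, 100-0-, 1001-1, 101-10, 11-00-, 1100-0
PI chart (minterm → PIs covering it):
  0 | -0000-,0000-0
  2 | 0000-0  (sole → essential)
  7 | -00111  (sole → essential)
  13 | 001101  (sole → essential)
  22 | 010110  (sole → essential)
  25 | -1-001  (sole → essential)
  32 | -0000-,1-000-,100-0-
  33 | --0001,-0000-,1-000-,100-0-
  36 | 100-0-  (sole → essential)
  37 | 100-0-,1001-1
  39 | -00111,1001-1
  42 | 101-10  (sole → essential)
  46 | 101-10  (sole → essential)
  48 | 1-000-,11-00-,1100-0
  50 | 1100-0  (sole → essential)
  56 | 11-00-  (sole → essential)
  57 | -1-001,11-00-
Essential prime implicants: -00111, -1-001, 0000-0, 001101, 010110, 100-0-, 101-10, 11-00-, 1100-0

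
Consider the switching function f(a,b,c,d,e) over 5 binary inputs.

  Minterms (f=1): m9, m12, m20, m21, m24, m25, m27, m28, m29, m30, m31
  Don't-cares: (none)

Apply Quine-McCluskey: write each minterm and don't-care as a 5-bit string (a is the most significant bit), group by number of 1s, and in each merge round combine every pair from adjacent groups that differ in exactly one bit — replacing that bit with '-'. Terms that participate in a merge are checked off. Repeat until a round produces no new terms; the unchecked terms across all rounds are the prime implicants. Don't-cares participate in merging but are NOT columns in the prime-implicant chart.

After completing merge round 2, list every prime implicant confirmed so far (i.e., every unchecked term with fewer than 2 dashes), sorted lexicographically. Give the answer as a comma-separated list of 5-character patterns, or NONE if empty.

Round 0: 01001✓ 01100✓ 10100✓ 10101✓ 11000✓ 11001✓ 11011✓ 11100✓ 11101✓ 11110✓ 11111✓
Round 1: -1001 -1100 1-100✓ 1-101✓ 1010-✓ 11-00✓ 11-01✓ 11-11✓ 110-1✓ 1100-✓ 111-0✓ 111-1✓ 1110-✓ 1111-✓
Round 2: 1-10- 11--1 11-0- 111--
PIs = {-1001, -1100, 1-10-, 11--1, 11-0-, 111--}

-1001, -1100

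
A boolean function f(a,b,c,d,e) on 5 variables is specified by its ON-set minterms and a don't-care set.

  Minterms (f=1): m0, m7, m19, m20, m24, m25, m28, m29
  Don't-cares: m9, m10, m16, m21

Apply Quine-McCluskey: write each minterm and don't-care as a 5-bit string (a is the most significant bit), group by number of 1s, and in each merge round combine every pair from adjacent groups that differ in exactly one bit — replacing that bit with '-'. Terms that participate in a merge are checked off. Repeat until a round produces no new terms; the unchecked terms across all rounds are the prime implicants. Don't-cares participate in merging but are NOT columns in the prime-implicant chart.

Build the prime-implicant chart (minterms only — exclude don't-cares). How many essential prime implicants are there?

[col 0] 00000*, 00111, 01001*, 01010, 10000*, 10011, 10100*, 10101*, 11000*, 11001*, 11100*, 11101*
[col 1] -0000, -1001, 1-000*, 1-100*, 1-101*, 10-00*, 1010-*, 11-00*, 11-01*, 1100-*, 1110-*
[col 2] 1--00, 1-10-, 11-0-
Prime implicants: -0000, -1001, 00111, 01010, 1--00, 1-10-, 10011, 11-0-
PI chart (minterm → PIs covering it):
  0 | -0000  (sole → essential)
  7 | 00111  (sole → essential)
  19 | 10011  (sole → essential)
  20 | 1--00,1-10-
  24 | 1--00,11-0-
  25 | -1001,11-0-
  28 | 1--00,1-10-,11-0-
  29 | 1-10-,11-0-
Essential prime implicants: -0000, 00111, 10011

3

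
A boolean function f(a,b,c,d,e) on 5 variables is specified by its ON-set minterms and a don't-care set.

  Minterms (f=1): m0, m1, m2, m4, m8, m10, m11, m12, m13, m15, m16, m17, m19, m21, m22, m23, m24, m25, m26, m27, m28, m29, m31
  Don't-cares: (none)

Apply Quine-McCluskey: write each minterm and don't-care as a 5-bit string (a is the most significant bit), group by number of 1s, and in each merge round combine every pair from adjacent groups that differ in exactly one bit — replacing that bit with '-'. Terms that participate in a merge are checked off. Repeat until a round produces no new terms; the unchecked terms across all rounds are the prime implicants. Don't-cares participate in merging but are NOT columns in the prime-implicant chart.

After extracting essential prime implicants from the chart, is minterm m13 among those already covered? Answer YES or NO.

size-2^0 implicants → 00000(✓)  00001(✓)  00010(✓)  00100(✓)  01000(✓)  01010(✓)  01011(✓)  01100(✓)  01101(✓)  01111(✓)  10000(✓)  10001(✓)  10011(✓)  10101(✓)  10110(✓)  10111(✓)  11000(✓)  11001(✓)  11010(✓)  11011(✓)  11100(✓)  11101(✓)  11111(✓)
size-2^1 implicants → -0000(✓)  -0001(✓)  -1000(✓)  -1010(✓)  -1011(✓)  -1100(✓)  -1101(✓)  -1111(✓)  0-000(✓)  0-010(✓)  0-100(✓)  00-00(✓)  000-0(✓)  0000-(✓)  01-00(✓)  01-11(✓)  010-0(✓)  0101-(✓)  011-1(✓)  0110-(✓)  1-000(✓)  1-001(✓)  1-011(✓)  1-101(✓)  1-111(✓)  10-01(✓)  10-11(✓)  100-1(✓)  1000-(✓)  101-1(✓)  1011-  11-00(✓)  11-01(✓)  11-11(✓)  110-0(✓)  110-1(✓)  1100-(✓)  1101-(✓)  111-1(✓)  1110-(✓)
size-2^2 implicants → --000  -000-  -1-00  -1-11  -10-0  -101-  -11-1  -110-  0--00  0-0-0  1--01(✓)  1--11(✓)  1-0-1(✓)  1-00-  1-1-1(✓)  10--1(✓)  11--1(✓)  11-0-  110--
size-2^3 implicants → 1---1
Unchecked terms (primes): --000, -000-, -1-00, -1-11, -10-0, -101-, -11-1, -110-, 0--00, 0-0-0, 1---1, 1-00-, 1011-, 11-0-, 110--
Minterm coverage:
  m0 ⊆ --000,-000-,0--00,0-0-0
  m1 ⊆ -000- [E]
  m2 ⊆ 0-0-0 [E]
  m4 ⊆ 0--00 [E]
  m8 ⊆ --000,-1-00,-10-0,0--00,0-0-0
  m10 ⊆ -10-0,-101-,0-0-0
  m11 ⊆ -1-11,-101-
  m12 ⊆ -1-00,-110-,0--00
  m13 ⊆ -11-1,-110-
  m15 ⊆ -1-11,-11-1
  m16 ⊆ --000,-000-,1-00-
  m17 ⊆ -000-,1---1,1-00-
  m19 ⊆ 1---1 [E]
  m21 ⊆ 1---1 [E]
  m22 ⊆ 1011- [E]
  m23 ⊆ 1---1,1011-
  m24 ⊆ --000,-1-00,-10-0,1-00-,11-0-,110--
  m25 ⊆ 1---1,1-00-,11-0-,110--
  m26 ⊆ -10-0,-101-,110--
  m27 ⊆ -1-11,-101-,1---1,110--
  m28 ⊆ -1-00,-110-,11-0-
  m29 ⊆ -11-1,-110-,1---1,11-0-
  m31 ⊆ -1-11,-11-1,1---1
E = {-000-, 0--00, 0-0-0, 1---1, 1011-}

NO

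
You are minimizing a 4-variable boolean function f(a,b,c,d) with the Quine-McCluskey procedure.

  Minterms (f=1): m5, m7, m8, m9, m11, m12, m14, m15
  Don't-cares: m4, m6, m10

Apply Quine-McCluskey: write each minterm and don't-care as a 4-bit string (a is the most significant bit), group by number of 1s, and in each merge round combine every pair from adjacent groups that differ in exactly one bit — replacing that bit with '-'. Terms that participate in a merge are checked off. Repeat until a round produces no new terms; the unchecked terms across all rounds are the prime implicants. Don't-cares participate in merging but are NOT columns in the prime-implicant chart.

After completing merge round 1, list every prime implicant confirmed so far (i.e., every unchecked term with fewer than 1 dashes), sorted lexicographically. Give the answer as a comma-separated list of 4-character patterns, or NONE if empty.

NONE

size-2^0 implicants → 0100(✓)  0101(✓)  0110(✓)  0111(✓)  1000(✓)  1001(✓)  1010(✓)  1011(✓)  1100(✓)  1110(✓)  1111(✓)
size-2^1 implicants → -100(✓)  -110(✓)  -111(✓)  01-0(✓)  01-1(✓)  010-(✓)  011-(✓)  1-00(✓)  1-10(✓)  1-11(✓)  10-0(✓)  10-1(✓)  100-(✓)  101-(✓)  11-0(✓)  111-(✓)
size-2^2 implicants → -1-0  -11-  01--  1--0  1-1-  10--
Unchecked terms (primes): -1-0, -11-, 01--, 1--0, 1-1-, 10--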